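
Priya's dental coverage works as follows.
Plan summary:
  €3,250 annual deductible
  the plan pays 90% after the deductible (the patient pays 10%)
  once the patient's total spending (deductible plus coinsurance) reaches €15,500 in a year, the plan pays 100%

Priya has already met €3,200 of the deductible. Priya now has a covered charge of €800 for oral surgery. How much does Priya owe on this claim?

€3,200 of the €3,250 deductible is already met, leaving €50.
After the €50 deductible portion, €800 − €50 = €750 is subject to coinsurance.
Coinsurance: €750 × 10% = €75.
Patient responsibility before any cap: €50 + €75 = €125.
Year-to-date out-of-pocket becomes €3,200 + €125 = €3,325, still under the €15,500 maximum, so no cap applies.

€125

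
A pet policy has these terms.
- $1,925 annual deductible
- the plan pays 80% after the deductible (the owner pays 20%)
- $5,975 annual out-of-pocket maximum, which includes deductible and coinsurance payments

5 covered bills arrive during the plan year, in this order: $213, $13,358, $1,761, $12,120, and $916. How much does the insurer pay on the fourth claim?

$10,751.40

#1 ($213): fully absorbed by the deductible. Owner pays $213; OOP now $213. Plan pays $213 − $213 = $0.
#2 ($13,358): deductible takes $1,712, $11,646 remains; owner's 20% is $2,329.20. Owner pays $4,041.20; OOP now $4,254.20. Insurer: $13,358 − $4,041.20 = $9,316.80.
#3 ($1,761): deductible met; 20% of $1,761 = $352.20. Owner owes $352.20 (running OOP $4,606.40). Plan pays $1,761 − $352.20 = $1,408.80.
#4 ($12,120): deductible met; 20% of $12,120 = $2,424. Adding that to $4,606.40 gives $7,030.40, past the $5,975 cap; owner pays only $5,975 − $4,606.40 = $1,368.60. Insurer: $12,120 − $1,368.60 = $10,751.40.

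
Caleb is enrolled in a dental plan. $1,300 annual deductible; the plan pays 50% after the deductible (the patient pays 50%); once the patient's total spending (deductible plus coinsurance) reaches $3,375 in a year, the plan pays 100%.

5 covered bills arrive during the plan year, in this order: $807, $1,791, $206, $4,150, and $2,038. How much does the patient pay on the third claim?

Claim 1 ($807): entire amount goes to the deductible. Cost to patient: $807. OOP to date $807.
Claim 2 ($1,791): $493 to deductible, leaving $1,298; 50% of $1,298 = $649. Patient owes $1,142 (running OOP $1,949).
Claim 3 ($206): deductible met; 50% of $206 = $103. Patient pays $103; OOP now $2,052.

$103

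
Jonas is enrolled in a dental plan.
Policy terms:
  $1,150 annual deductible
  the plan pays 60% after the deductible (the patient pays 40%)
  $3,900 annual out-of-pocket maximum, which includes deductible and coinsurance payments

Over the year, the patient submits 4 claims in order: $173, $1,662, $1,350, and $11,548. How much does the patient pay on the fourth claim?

Claim 1 — $173: all of it applies to the deductible. Patient pays $173; OOP now $173.
Claim 2 — $1,662: deductible takes $977, $685 remains; coinsurance $685 × 40% = $274. Patient pays $1,251; OOP now $1,424.
Claim 3 — $1,350: deductible already satisfied, so patient's share is 40% × $1,350 = $540. Cost to patient: $540. OOP to date $1,964.
Claim 4 — $11,548: deductible already satisfied, so patient's share is 40% × $11,548 = $4,619.20. That would push OOP to $6,583.20, over the $3,900 cap, so patient pays $3,900 − $1,964 = $1,936.

$1,936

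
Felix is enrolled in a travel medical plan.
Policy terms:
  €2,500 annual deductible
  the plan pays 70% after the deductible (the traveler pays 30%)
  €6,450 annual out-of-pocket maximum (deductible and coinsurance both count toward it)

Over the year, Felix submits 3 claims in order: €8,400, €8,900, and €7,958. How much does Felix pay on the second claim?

€2,180

Bill 1, €8,400: €2,500 to deductible, leaving €5,900; traveler's 30% is €1,770. Cost to traveler: €4,270. OOP to date €4,270.
Bill 2, €8,900: deductible met; 30% of €8,900 = €2,670. Adding that to €4,270 gives €6,940, past the €6,450 cap; traveler pays only €6,450 − €4,270 = €2,180.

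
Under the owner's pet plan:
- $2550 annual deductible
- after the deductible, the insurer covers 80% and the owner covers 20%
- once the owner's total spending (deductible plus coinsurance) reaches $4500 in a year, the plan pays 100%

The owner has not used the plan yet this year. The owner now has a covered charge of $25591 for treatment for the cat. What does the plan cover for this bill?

$21091

Nothing has been paid toward the $2550 deductible, so the first $2550 of this charge is applied there.
The remaining $23041 (= $25591 − $2550) moves to coinsurance.
Coinsurance: $23041 × 20% = $4608.20.
Owner responsibility before any cap: $2550 + $4608.20 = $7158.20.
That would bring total out-of-pocket to $7158.20, past the $4500 cap. The owner is capped at $4500 − $0 = $4500 on this claim.
Insurer pays the balance: $25591 − $4500 = $21091.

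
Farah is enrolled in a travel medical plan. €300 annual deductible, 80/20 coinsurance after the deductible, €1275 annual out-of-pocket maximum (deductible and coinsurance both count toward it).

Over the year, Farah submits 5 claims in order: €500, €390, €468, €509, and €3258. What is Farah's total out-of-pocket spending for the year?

€1265

Claim 1 — €500: €300 finishes the deductible; €200 goes to coinsurance; traveler's 20% is €40. Traveler owes €340 (running OOP €340).
Claim 2 — €390: deductible met; 20% of €390 = €78. Cost to traveler: €78. OOP to date €418.
Claim 3 — €468: 20% coinsurance on €468 = €93.60. Cost to traveler: €93.60. OOP to date €511.60.
Claim 4 — €509: deductible met; 20% of €509 = €101.80. Traveler pays €101.80; OOP now €613.40.
Claim 5 — €3258: deductible met; 20% of €3258 = €651.60. Traveler pays €651.60; OOP now €1265.
Total paid by the traveler: €340 + €78 + €93.60 + €101.80 + €651.60 = €1265.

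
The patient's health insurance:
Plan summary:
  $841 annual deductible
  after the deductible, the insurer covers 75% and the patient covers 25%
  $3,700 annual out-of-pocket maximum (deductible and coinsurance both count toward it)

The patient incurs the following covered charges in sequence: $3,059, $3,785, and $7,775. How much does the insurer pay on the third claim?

#1 ($3,059): $841 to deductible, leaving $2,218; 25% of $2,218 = $554.50. Cost to patient: $1,395.50. OOP to date $1,395.50. Insurer: $3,059 − $1,395.50 = $1,663.50.
#2 ($3,785): 25% coinsurance on $3,785 = $946.25. Cost to patient: $946.25. OOP to date $2,341.75. Plan pays $3,785 − $946.25 = $2,838.75.
#3 ($7,775): deductible already satisfied, so patient's share is 25% × $7,775 = $1,943.75. OOP would hit $4,285.50 > $3,700, so the cap limits the patient to $3,700 − $2,341.75 = $1,358.25. Plan pays $7,775 − $1,358.25 = $6,416.75.

$6,416.75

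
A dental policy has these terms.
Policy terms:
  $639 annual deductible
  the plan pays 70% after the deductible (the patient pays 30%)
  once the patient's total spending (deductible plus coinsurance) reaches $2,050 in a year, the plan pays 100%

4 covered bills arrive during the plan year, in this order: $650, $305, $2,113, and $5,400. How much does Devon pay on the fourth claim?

$682.30

Claim 1 ($650): $639 to deductible, leaving $11; patient's 30% is $3.30. Patient pays $642.30; OOP now $642.30.
Claim 2 ($305): deductible met; 30% of $305 = $91.50. Patient pays $91.50; OOP now $733.80.
Claim 3 ($2,113): deductible met; 30% of $2,113 = $633.90. Cost to patient: $633.90. OOP to date $1,367.70.
Claim 4 ($5,400): deductible met; 30% of $5,400 = $1,620. That would push OOP to $2,987.70, over the $2,050 cap, so patient pays $2,050 − $1,367.70 = $682.30.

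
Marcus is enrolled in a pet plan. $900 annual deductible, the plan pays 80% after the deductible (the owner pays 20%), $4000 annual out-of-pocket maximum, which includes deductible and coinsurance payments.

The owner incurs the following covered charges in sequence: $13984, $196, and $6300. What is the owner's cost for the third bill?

Claim 1 ($13984): deductible takes $900, $13084 remains; coinsurance $13084 × 20% = $2616.80. Owner owes $3516.80 (running OOP $3516.80).
Claim 2 ($196): deductible already satisfied, so owner's share is 20% × $196 = $39.20. Owner owes $39.20 (running OOP $3556).
Claim 3 ($6300): deductible already satisfied, so owner's share is 20% × $6300 = $1260. Adding that to $3556 gives $4816, past the $4000 cap; owner pays only $4000 − $3556 = $444.

$444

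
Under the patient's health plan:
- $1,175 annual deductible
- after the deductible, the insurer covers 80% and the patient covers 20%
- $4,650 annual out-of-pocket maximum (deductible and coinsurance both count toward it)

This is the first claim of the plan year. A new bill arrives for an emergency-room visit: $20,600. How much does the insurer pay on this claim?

The full $1,175 deductible is still open; $1,175 of this bill applies to it.
That leaves $20,600 − $1,175 = $19,425 for coinsurance.
Patient's 20% share of $19,425 is $3,885.
So the patient owes $1,175 + $3,885 = $5,060 before any cap.
That would bring total out-of-pocket to $5,060, past the $4,650 cap. The patient is capped at $4,650 − $0 = $4,650 on this claim.
The plan picks up $20,600 − $4,650 = $15,950.

$15,950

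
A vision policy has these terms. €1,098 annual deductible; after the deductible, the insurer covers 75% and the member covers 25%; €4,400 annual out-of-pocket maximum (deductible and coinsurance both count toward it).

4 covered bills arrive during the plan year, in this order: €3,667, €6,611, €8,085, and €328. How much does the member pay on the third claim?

€1,007

Claim 1 (€3,667): €1,098 to deductible, leaving €2,569; member's 25% is €642.25. Cost to member: €1,740.25. OOP to date €1,740.25.
Claim 2 (€6,611): 25% coinsurance on €6,611 = €1,652.75. Cost to member: €1,652.75. OOP to date €3,393.
Claim 3 (€8,085): 25% coinsurance on €8,085 = €2,021.25. That would push OOP to €5,414.25, over the €4,400 cap, so member pays €4,400 − €3,393 = €1,007.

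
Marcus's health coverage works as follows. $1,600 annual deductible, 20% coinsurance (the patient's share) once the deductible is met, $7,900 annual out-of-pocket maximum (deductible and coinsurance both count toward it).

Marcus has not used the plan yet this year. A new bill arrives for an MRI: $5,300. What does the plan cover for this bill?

$2,960

Nothing has been paid toward the $1,600 deductible, so the first $1,600 of this charge is applied there.
That leaves $5,300 − $1,600 = $3,700 for coinsurance.
Patient's 20% share of $3,700 is $740.
That puts the patient's cost at $1,600 + $740 = $2,340 before any cap.
Total out-of-pocket so far would be $0 + $2,340 = $2,340, below the $7,900 cap — no reduction.
The plan picks up $5,300 − $2,340 = $2,960.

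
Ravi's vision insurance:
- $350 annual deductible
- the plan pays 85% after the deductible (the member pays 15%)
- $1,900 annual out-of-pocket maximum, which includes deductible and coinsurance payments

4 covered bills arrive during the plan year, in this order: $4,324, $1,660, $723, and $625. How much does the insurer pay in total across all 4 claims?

Claim 1 ($4,324): deductible takes $350, $3,974 remains; member's 15% is $596.10. Cost to member: $946.10. OOP to date $946.10. Plan pays $4,324 − $946.10 = $3,377.90.
Claim 2 ($1,660): deductible already satisfied, so member's share is 15% × $1,660 = $249. Member pays $249; OOP now $1,195.10. Insurer: $1,660 − $249 = $1,411.
Claim 3 ($723): deductible met; 15% of $723 = $108.45. Member owes $108.45 (running OOP $1,303.55). Plan pays $723 − $108.45 = $614.55.
Claim 4 ($625): deductible met; 15% of $625 = $93.75. Member pays $93.75; OOP now $1,397.30. Plan pays $625 − $93.75 = $531.25.
Insurer total: $3,377.90 + $1,411 + $614.55 + $531.25 = $5,934.70.

$5,934.70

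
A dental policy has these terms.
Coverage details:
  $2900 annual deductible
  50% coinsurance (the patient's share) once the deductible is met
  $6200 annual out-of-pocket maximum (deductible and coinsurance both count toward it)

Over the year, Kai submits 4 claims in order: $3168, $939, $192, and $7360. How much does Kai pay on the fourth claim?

Bill 1, $3168: $2900 to deductible, leaving $268; coinsurance $268 × 50% = $134. Patient owes $3034 (running OOP $3034).
Bill 2, $939: deductible met; 50% of $939 = $469.50. Patient owes $469.50 (running OOP $3503.50).
Bill 3, $192: deductible met; 50% of $192 = $96. Cost to patient: $96. OOP to date $3599.50.
Bill 4, $7360: 50% coinsurance on $7360 = $3680. OOP would hit $7279.50 > $6200, so the cap limits the patient to $6200 − $3599.50 = $2600.50.

$2600.50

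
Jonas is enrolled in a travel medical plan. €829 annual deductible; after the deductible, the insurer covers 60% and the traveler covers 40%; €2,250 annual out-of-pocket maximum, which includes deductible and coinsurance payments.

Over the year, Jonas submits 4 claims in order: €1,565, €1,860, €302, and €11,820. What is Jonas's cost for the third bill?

#1 (€1,565): €829 to deductible, leaving €736; coinsurance €736 × 40% = €294.40. Traveler pays €1,123.40; OOP now €1,123.40.
#2 (€1,860): deductible met; 40% of €1,860 = €744. Cost to traveler: €744. OOP to date €1,867.40.
#3 (€302): 40% coinsurance on €302 = €120.80. Traveler owes €120.80 (running OOP €1,988.20).

€120.80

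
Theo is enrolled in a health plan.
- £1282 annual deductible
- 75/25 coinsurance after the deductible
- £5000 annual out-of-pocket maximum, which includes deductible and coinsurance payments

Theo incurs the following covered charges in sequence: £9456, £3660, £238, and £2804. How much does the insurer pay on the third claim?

Claim 1 — £9456: £1282 to deductible, leaving £8174; patient's 25% is £2043.50. Cost to patient: £3325.50. OOP to date £3325.50. Insurer: £9456 − £3325.50 = £6130.50.
Claim 2 — £3660: deductible met; 25% of £3660 = £915. Patient owes £915 (running OOP £4240.50). Plan pays £3660 − £915 = £2745.
Claim 3 — £238: deductible already satisfied, so patient's share is 25% × £238 = £59.50. Patient owes £59.50 (running OOP £4300). Plan pays £238 − £59.50 = £178.50.

£178.50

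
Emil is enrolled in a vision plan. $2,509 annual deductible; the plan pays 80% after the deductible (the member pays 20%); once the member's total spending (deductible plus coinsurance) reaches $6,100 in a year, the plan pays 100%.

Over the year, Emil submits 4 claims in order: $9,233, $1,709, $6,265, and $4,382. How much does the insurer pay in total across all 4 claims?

$15,489

Claim 1 ($9,233): $2,509 finishes the deductible; $6,724 goes to coinsurance; 20% of $6,724 = $1,344.80. Member owes $3,853.80 (running OOP $3,853.80). Insurer: $9,233 − $3,853.80 = $5,379.20.
Claim 2 ($1,709): 20% coinsurance on $1,709 = $341.80. Cost to member: $341.80. OOP to date $4,195.60. Plan pays $1,709 − $341.80 = $1,367.20.
Claim 3 ($6,265): deductible already satisfied, so member's share is 20% × $6,265 = $1,253. Member owes $1,253 (running OOP $5,448.60). Plan pays $6,265 − $1,253 = $5,012.
Claim 4 ($4,382): deductible already satisfied, so member's share is 20% × $4,382 = $876.40. Adding that to $5,448.60 gives $6,325, past the $6,100 cap; member pays only $6,100 − $5,448.60 = $651.40. Insurer: $4,382 − $651.40 = $3,730.60.
Insurer total: $5,379.20 + $1,367.20 + $5,012 + $3,730.60 = $15,489.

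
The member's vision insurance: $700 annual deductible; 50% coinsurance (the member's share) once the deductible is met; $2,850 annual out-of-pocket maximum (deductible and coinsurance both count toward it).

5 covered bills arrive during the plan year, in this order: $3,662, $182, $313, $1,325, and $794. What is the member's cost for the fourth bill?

#1 ($3,662): $700 to deductible, leaving $2,962; 50% of $2,962 = $1,481. Member pays $2,181; OOP now $2,181.
#2 ($182): deductible met; 50% of $182 = $91. Cost to member: $91. OOP to date $2,272.
#3 ($313): deductible met; 50% of $313 = $156.50. Member owes $156.50 (running OOP $2,428.50).
#4 ($1,325): 50% coinsurance on $1,325 = $662.50. OOP would hit $3,091 > $2,850, so the cap limits the member to $2,850 − $2,428.50 = $421.50.

$421.50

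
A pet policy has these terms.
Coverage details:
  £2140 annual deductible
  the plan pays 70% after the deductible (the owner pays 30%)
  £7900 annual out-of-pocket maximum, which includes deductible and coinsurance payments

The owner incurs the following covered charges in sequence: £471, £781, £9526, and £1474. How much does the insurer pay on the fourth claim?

£1031.80

Claim 1 — £471: all of it applies to the deductible. Owner owes £471 (running OOP £471). Plan pays £471 − £471 = £0.
Claim 2 — £781: entire amount goes to the deductible. Owner pays £781; OOP now £1252. Insurer: £781 − £781 = £0.
Claim 3 — £9526: deductible takes £888, £8638 remains; owner's 30% is £2591.40. Owner pays £3479.40; OOP now £4731.40. Insurer: £9526 − £3479.40 = £6046.60.
Claim 4 — £1474: 30% coinsurance on £1474 = £442.20. Cost to owner: £442.20. OOP to date £5173.60. Plan pays £1474 − £442.20 = £1031.80.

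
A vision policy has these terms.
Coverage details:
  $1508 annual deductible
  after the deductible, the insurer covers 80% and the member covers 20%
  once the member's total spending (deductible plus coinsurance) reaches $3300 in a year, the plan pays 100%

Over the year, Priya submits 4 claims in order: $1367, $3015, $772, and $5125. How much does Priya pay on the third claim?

$154.40

Bill 1, $1367: fully absorbed by the deductible. Cost to member: $1367. OOP to date $1367.
Bill 2, $3015: $141 to deductible, leaving $2874; member's 20% is $574.80. Cost to member: $715.80. OOP to date $2082.80.
Bill 3, $772: deductible already satisfied, so member's share is 20% × $772 = $154.40. Cost to member: $154.40. OOP to date $2237.20.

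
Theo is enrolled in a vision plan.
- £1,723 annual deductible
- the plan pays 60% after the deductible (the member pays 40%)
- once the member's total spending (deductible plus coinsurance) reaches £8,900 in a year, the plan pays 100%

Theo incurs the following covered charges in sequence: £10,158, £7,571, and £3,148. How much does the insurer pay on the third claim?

Claim 1 — £10,158: £1,723 to deductible, leaving £8,435; member's 40% is £3,374. Member pays £5,097; OOP now £5,097. Plan pays £10,158 − £5,097 = £5,061.
Claim 2 — £7,571: deductible already satisfied, so member's share is 40% × £7,571 = £3,028.40. Member owes £3,028.40 (running OOP £8,125.40). Plan pays £7,571 − £3,028.40 = £4,542.60.
Claim 3 — £3,148: 40% coinsurance on £3,148 = £1,259.20. Adding that to £8,125.40 gives £9,384.60, past the £8,900 cap; member pays only £8,900 − £8,125.40 = £774.60. Insurer: £3,148 − £774.60 = £2,373.40.

£2,373.40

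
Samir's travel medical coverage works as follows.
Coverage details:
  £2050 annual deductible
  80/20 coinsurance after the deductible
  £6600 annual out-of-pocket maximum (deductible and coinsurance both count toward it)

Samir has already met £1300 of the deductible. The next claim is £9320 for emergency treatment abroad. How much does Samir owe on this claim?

£2464

Remaining deductible: £2050 − £1300 = £750.
The remaining £8570 (= £9320 − £750) moves to coinsurance.
20% of £8570 = £1714 falls to the traveler.
So the traveler owes £750 + £1714 = £2464 before any cap.
Cumulative spending £1300 + £2464 = £3764 stays under the £6600 maximum.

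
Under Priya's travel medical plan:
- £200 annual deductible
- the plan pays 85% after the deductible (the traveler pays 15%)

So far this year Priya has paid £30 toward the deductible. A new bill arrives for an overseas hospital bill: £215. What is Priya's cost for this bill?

£30 of the £200 deductible is already met, leaving £170.
That leaves £215 − £170 = £45 for coinsurance.
Coinsurance: £45 × 15% = £6.75.
Traveler responsibility: £170 + £6.75 = £176.75.

£176.75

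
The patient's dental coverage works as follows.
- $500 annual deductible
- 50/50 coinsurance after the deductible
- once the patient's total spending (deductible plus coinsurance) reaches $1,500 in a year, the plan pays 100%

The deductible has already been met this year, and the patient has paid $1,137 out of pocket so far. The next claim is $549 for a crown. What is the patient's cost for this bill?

With the deductible met, the entire $549 is subject to coinsurance.
Patient's 50% share of $549 is $274.50.
Total out-of-pocket so far would be $1,137 + $274.50 = $1,411.50, below the $1,500 cap — no reduction.

$274.50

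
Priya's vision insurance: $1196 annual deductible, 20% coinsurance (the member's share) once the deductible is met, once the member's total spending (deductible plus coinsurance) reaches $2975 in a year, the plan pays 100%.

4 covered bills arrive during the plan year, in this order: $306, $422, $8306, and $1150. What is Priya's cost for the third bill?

Claim 1 — $306: entire amount goes to the deductible. Member pays $306; OOP now $306.
Claim 2 — $422: all of it applies to the deductible. Cost to member: $422. OOP to date $728.
Claim 3 — $8306: deductible takes $468, $7838 remains; member's 20% is $1567.60. Cost to member: $2035.60. OOP to date $2763.60.

$2035.60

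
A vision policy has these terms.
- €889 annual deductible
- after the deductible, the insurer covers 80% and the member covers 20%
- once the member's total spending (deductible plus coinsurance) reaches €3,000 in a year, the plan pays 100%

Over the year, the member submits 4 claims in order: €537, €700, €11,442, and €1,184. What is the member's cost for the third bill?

Bill 1, €537: all of it applies to the deductible. Member owes €537 (running OOP €537).
Bill 2, €700: deductible takes €352, €348 remains; 20% of €348 = €69.60. Cost to member: €421.60. OOP to date €958.60.
Bill 3, €11,442: 20% coinsurance on €11,442 = €2,288.40. OOP would hit €3,247 > €3,000, so the cap limits the member to €3,000 − €958.60 = €2,041.40.

€2,041.40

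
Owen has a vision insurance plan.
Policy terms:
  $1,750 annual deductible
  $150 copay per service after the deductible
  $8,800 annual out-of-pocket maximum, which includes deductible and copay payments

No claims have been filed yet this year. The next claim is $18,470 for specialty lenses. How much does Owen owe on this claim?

$1,900

Nothing has been paid toward the $1,750 deductible, so the first $1,750 of this charge is applied there.
The remaining $16,720 (= $18,470 − $1,750) moves to the copay.
Copay on this service: $150.
That puts the member's cost at $1,750 + $150 = $1,900 before any cap.
Total out-of-pocket so far would be $0 + $1,900 = $1,900, below the $8,800 cap — no reduction.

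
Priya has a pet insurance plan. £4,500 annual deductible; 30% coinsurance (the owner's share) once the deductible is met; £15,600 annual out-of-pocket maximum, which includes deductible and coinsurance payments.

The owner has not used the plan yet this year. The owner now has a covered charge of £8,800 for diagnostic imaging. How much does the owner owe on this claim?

The full £4,500 deductible is still open; £4,500 of this bill applies to it.
That leaves £8,800 − £4,500 = £4,300 for coinsurance.
Coinsurance: £4,300 × 30% = £1,290.
So the owner owes £4,500 + £1,290 = £5,790 before any cap.
Total out-of-pocket so far would be £0 + £5,790 = £5,790, below the £15,600 cap — no reduction.

£5,790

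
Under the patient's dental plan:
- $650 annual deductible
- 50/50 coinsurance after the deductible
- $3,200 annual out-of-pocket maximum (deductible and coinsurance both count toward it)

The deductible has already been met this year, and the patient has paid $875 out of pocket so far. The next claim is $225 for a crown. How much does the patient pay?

With the deductible met, the entire $225 is subject to coinsurance.
Patient's 50% share of $225 is $112.50.
Cumulative spending $875 + $112.50 = $987.50 stays under the $3,200 maximum.

$112.50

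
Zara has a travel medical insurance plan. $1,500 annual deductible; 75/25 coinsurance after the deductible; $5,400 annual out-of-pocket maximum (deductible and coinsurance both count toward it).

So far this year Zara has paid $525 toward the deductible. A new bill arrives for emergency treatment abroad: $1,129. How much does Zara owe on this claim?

Deductible still to meet: $1,500 − $525 = $975.
The remaining $154 (= $1,129 − $975) moves to coinsurance.
Traveler's 25% share of $154 is $38.50.
Traveler responsibility before any cap: $975 + $38.50 = $1,013.50.
Total out-of-pocket so far would be $525 + $1,013.50 = $1,538.50, below the $5,400 cap — no reduction.

$1,013.50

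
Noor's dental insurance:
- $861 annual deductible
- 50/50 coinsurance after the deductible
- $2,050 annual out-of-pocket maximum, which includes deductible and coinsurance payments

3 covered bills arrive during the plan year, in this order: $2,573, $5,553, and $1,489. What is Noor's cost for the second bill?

$333

Claim 1 ($2,573): $861 finishes the deductible; $1,712 goes to coinsurance; patient's 50% is $856. Patient owes $1,717 (running OOP $1,717).
Claim 2 ($5,553): deductible met; 50% of $5,553 = $2,776.50. Adding that to $1,717 gives $4,493.50, past the $2,050 cap; patient pays only $2,050 − $1,717 = $333.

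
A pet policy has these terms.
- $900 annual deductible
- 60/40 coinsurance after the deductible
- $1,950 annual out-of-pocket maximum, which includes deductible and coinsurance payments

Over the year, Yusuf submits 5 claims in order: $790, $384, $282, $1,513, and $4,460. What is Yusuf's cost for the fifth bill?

#1 ($790): all of it applies to the deductible. Owner owes $790 (running OOP $790).
#2 ($384): $110 to deductible, leaving $274; owner's 40% is $109.60. Cost to owner: $219.60. OOP to date $1,009.60.
#3 ($282): 40% coinsurance on $282 = $112.80. Owner owes $112.80 (running OOP $1,122.40).
#4 ($1,513): 40% coinsurance on $1,513 = $605.20. Cost to owner: $605.20. OOP to date $1,727.60.
#5 ($4,460): deductible met; 40% of $4,460 = $1,784. That would push OOP to $3,511.60, over the $1,950 cap, so owner pays $1,950 − $1,727.60 = $222.40.

$222.40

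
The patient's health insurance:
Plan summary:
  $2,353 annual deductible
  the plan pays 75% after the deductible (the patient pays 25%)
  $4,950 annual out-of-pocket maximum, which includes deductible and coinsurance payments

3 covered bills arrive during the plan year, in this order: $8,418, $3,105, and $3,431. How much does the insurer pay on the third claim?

$3,126.50

Bill 1, $8,418: $2,353 to deductible, leaving $6,065; coinsurance $6,065 × 25% = $1,516.25. Patient pays $3,869.25; OOP now $3,869.25. Plan pays $8,418 − $3,869.25 = $4,548.75.
Bill 2, $3,105: deductible met; 25% of $3,105 = $776.25. Cost to patient: $776.25. OOP to date $4,645.50. Insurer: $3,105 − $776.25 = $2,328.75.
Bill 3, $3,431: deductible already satisfied, so patient's share is 25% × $3,431 = $857.75. Adding that to $4,645.50 gives $5,503.25, past the $4,950 cap; patient pays only $4,950 − $4,645.50 = $304.50. Plan pays $3,431 − $304.50 = $3,126.50.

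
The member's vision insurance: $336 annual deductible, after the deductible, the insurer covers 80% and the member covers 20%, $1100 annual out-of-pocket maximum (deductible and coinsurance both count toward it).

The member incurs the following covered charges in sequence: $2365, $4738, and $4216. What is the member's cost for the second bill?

Claim 1 ($2365): deductible takes $336, $2029 remains; 20% of $2029 = $405.80. Member pays $741.80; OOP now $741.80.
Claim 2 ($4738): deductible met; 20% of $4738 = $947.60. OOP would hit $1689.40 > $1100, so the cap limits the member to $1100 − $741.80 = $358.20.

$358.20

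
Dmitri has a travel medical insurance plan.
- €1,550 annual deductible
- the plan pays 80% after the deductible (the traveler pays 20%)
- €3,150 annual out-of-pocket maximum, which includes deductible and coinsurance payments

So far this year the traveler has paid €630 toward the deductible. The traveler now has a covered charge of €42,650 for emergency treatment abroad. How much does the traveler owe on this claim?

€2,520

Remaining deductible: €1,550 − €630 = €920.
That leaves €42,650 − €920 = €41,730 for coinsurance.
Coinsurance: €41,730 × 20% = €8,346.
That puts the traveler's cost at €920 + €8,346 = €9,266 before any cap.
Adding €9,266 to the €630 already spent would give €9,896, which exceeds the €3,150 cap; the traveler pays just €3,150 − €630 = €2,520.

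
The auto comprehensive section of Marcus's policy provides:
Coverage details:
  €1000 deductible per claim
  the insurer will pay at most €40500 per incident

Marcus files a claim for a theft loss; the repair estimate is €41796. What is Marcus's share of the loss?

€1296

Subtract the deductible: €41796 − €1000 = €40796.
Since €40796 > €40500, the payout is capped at €40500.
The policyholder bears the rest of the original loss: €41796 − €40500 = €1296.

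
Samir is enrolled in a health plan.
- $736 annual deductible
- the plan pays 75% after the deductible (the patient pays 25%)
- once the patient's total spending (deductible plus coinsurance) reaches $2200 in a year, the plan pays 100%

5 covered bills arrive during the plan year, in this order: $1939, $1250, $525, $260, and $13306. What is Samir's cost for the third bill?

Claim 1 ($1939): deductible takes $736, $1203 remains; patient's 25% is $300.75. Patient pays $1036.75; OOP now $1036.75.
Claim 2 ($1250): deductible met; 25% of $1250 = $312.50. Cost to patient: $312.50. OOP to date $1349.25.
Claim 3 ($525): deductible already satisfied, so patient's share is 25% × $525 = $131.25. Patient pays $131.25; OOP now $1480.50.

$131.25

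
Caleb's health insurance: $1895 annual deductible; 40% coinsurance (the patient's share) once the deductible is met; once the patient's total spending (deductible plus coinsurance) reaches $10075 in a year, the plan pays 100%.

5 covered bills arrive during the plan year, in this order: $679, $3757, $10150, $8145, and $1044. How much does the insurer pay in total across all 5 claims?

Claim 1 — $679: entire amount goes to the deductible. Patient owes $679 (running OOP $679). Plan pays $679 − $679 = $0.
Claim 2 — $3757: $1216 finishes the deductible; $2541 goes to coinsurance; coinsurance $2541 × 40% = $1016.40. Patient pays $2232.40; OOP now $2911.40. Plan pays $3757 − $2232.40 = $1524.60.
Claim 3 — $10150: deductible met; 40% of $10150 = $4060. Patient owes $4060 (running OOP $6971.40). Insurer: $10150 − $4060 = $6090.
Claim 4 — $8145: deductible met; 40% of $8145 = $3258. OOP would hit $10229.40 > $10075, so the cap limits the patient to $10075 − $6971.40 = $3103.60. Insurer: $8145 − $3103.60 = $5041.40.
Claim 5 — $1044: deductible already satisfied, so patient's share is 40% × $1044 = $417.60. OOP would hit $10492.60 > $10075, so the cap limits the patient to $10075 − $10075 = $0. Insurer: $1044 − $0 = $1044.
Insurer total: $0 + $1524.60 + $6090 + $5041.40 + $1044 = $13700.

$13700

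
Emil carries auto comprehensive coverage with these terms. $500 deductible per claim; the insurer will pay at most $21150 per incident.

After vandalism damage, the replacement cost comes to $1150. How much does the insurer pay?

$650

Subtract the deductible: $1150 − $500 = $650.
$650 is within the $21150 limit, so the insurer pays $650.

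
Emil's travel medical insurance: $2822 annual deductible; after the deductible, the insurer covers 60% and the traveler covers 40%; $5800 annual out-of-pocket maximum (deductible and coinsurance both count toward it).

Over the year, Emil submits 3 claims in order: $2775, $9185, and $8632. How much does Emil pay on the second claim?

$3025

Claim 1 — $2775: fully absorbed by the deductible. Cost to traveler: $2775. OOP to date $2775.
Claim 2 — $9185: $47 to deductible, leaving $9138; 40% of $9138 = $3655.20. Deductible plus coinsurance: $47 + $3655.20 = $3702.20. OOP would hit $6477.20 > $5800, so the cap limits the traveler to $5800 − $2775 = $3025.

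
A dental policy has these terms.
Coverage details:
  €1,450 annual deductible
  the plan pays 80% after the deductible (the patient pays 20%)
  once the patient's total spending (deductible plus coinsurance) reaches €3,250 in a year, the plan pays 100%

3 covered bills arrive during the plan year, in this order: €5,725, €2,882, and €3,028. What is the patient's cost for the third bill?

Bill 1, €5,725: €1,450 finishes the deductible; €4,275 goes to coinsurance; coinsurance €4,275 × 20% = €855. Patient pays €2,305; OOP now €2,305.
Bill 2, €2,882: deductible met; 20% of €2,882 = €576.40. Patient owes €576.40 (running OOP €2,881.40).
Bill 3, €3,028: deductible already satisfied, so patient's share is 20% × €3,028 = €605.60. Adding that to €2,881.40 gives €3,487, past the €3,250 cap; patient pays only €3,250 − €2,881.40 = €368.60.

€368.60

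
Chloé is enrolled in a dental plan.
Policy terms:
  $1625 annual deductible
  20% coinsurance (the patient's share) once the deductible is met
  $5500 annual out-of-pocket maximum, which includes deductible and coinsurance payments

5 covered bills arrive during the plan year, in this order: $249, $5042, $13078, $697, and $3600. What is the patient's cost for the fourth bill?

Claim 1 ($249): entire amount goes to the deductible. Cost to patient: $249. OOP to date $249.
Claim 2 ($5042): $1376 to deductible, leaving $3666; patient's 20% is $733.20. Patient pays $2109.20; OOP now $2358.20.
Claim 3 ($13078): 20% coinsurance on $13078 = $2615.60. Patient pays $2615.60; OOP now $4973.80.
Claim 4 ($697): deductible already satisfied, so patient's share is 20% × $697 = $139.40. Patient pays $139.40; OOP now $5113.20.

$139.40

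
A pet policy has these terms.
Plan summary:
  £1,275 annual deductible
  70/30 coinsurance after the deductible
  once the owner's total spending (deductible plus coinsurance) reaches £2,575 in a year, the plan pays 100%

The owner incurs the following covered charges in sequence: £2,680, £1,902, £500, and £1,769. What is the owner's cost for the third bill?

Claim 1 — £2,680: £1,275 to deductible, leaving £1,405; owner's 30% is £421.50. Owner owes £1,696.50 (running OOP £1,696.50).
Claim 2 — £1,902: deductible already satisfied, so owner's share is 30% × £1,902 = £570.60. Owner pays £570.60; OOP now £2,267.10.
Claim 3 — £500: deductible met; 30% of £500 = £150. Owner owes £150 (running OOP £2,417.10).

£150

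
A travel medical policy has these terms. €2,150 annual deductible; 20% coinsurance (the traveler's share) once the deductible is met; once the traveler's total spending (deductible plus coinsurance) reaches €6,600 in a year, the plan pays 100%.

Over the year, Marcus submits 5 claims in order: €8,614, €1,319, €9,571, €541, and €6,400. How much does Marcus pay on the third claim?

Bill 1, €8,614: €2,150 to deductible, leaving €6,464; coinsurance €6,464 × 20% = €1,292.80. Cost to traveler: €3,442.80. OOP to date €3,442.80.
Bill 2, €1,319: deductible already satisfied, so traveler's share is 20% × €1,319 = €263.80. Cost to traveler: €263.80. OOP to date €3,706.60.
Bill 3, €9,571: deductible met; 20% of €9,571 = €1,914.20. Traveler pays €1,914.20; OOP now €5,620.80.

€1,914.20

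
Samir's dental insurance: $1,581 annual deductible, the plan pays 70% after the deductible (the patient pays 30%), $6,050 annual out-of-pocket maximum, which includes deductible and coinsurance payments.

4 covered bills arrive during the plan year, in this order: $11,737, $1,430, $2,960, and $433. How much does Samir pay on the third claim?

$888

Bill 1, $11,737: deductible takes $1,581, $10,156 remains; 30% of $10,156 = $3,046.80. Cost to patient: $4,627.80. OOP to date $4,627.80.
Bill 2, $1,430: deductible met; 30% of $1,430 = $429. Patient owes $429 (running OOP $5,056.80).
Bill 3, $2,960: deductible met; 30% of $2,960 = $888. Patient pays $888; OOP now $5,944.80.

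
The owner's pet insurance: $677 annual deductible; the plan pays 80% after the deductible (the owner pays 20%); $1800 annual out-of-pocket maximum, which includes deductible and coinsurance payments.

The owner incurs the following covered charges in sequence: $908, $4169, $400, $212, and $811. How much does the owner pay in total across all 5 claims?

Claim 1 ($908): $677 to deductible, leaving $231; 20% of $231 = $46.20. Cost to owner: $723.20. OOP to date $723.20.
Claim 2 ($4169): deductible met; 20% of $4169 = $833.80. Owner owes $833.80 (running OOP $1557).
Claim 3 ($400): 20% coinsurance on $400 = $80. Owner pays $80; OOP now $1637.
Claim 4 ($212): deductible already satisfied, so owner's share is 20% × $212 = $42.40. Cost to owner: $42.40. OOP to date $1679.40.
Claim 5 ($811): 20% coinsurance on $811 = $162.20. OOP would hit $1841.60 > $1800, so the cap limits the owner to $1800 − $1679.40 = $120.60.
Summing the owner's payments: $723.20 + $833.80 + $80 + $42.40 + $120.60 = $1800.

$1800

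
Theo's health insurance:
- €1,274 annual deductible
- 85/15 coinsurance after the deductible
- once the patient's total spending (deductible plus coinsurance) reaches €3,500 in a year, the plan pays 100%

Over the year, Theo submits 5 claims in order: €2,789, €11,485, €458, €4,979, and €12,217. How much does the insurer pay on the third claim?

#1 (€2,789): deductible takes €1,274, €1,515 remains; 15% of €1,515 = €227.25. Cost to patient: €1,501.25. OOP to date €1,501.25. Plan pays €2,789 − €1,501.25 = €1,287.75.
#2 (€11,485): deductible met; 15% of €11,485 = €1,722.75. Patient pays €1,722.75; OOP now €3,224. Plan pays €11,485 − €1,722.75 = €9,762.25.
#3 (€458): 15% coinsurance on €458 = €68.70. Patient pays €68.70; OOP now €3,292.70. Insurer: €458 − €68.70 = €389.30.

€389.30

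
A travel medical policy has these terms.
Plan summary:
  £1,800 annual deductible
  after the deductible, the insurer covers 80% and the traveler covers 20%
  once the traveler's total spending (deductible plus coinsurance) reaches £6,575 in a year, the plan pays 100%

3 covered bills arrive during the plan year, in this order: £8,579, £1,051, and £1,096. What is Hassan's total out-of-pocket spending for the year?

#1 (£8,579): £1,800 finishes the deductible; £6,779 goes to coinsurance; coinsurance £6,779 × 20% = £1,355.80. Cost to traveler: £3,155.80. OOP to date £3,155.80.
#2 (£1,051): 20% coinsurance on £1,051 = £210.20. Cost to traveler: £210.20. OOP to date £3,366.
#3 (£1,096): 20% coinsurance on £1,096 = £219.20. Cost to traveler: £219.20. OOP to date £3,585.20.
Total paid by the traveler: £3,155.80 + £210.20 + £219.20 = £3,585.20.

£3,585.20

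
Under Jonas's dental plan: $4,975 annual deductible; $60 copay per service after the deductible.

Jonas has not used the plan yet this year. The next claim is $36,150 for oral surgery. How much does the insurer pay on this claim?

Deductible not yet touched, so the first $4,975 of the bill goes to the deductible.
The remaining $31,175 (= $36,150 − $4,975) moves to the copay.
Copay on this service: $60.
So the patient owes $4,975 + $60 = $5,035.
The plan picks up $36,150 − $5,035 = $31,115.

$31,115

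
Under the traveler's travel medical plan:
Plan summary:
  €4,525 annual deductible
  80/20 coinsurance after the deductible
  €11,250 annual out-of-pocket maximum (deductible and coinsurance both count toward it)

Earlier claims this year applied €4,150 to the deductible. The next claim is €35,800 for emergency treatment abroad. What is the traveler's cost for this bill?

Deductible still to meet: €4,525 − €4,150 = €375.
After the €375 deductible portion, €35,800 − €375 = €35,425 is subject to coinsurance.
Traveler's 20% share of €35,425 is €7,085.
Traveler responsibility before any cap: €375 + €7,085 = €7,460.
Adding €7,460 to the €4,150 already spent would give €11,610, which exceeds the €11,250 cap; the traveler pays just €11,250 − €4,150 = €7,100.

€7,100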